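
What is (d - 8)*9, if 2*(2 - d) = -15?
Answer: 27/2 ≈ 13.500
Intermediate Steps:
d = 19/2 (d = 2 - ½*(-15) = 2 + 15/2 = 19/2 ≈ 9.5000)
(d - 8)*9 = (19/2 - 8)*9 = (3/2)*9 = 27/2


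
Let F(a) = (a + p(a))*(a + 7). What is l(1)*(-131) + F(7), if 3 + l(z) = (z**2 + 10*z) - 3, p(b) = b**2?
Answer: 129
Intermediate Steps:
l(z) = -6 + z**2 + 10*z (l(z) = -3 + ((z**2 + 10*z) - 3) = -3 + (-3 + z**2 + 10*z) = -6 + z**2 + 10*z)
F(a) = (7 + a)*(a + a**2) (F(a) = (a + a**2)*(a + 7) = (a + a**2)*(7 + a) = (7 + a)*(a + a**2))
l(1)*(-131) + F(7) = (-6 + 1**2 + 10*1)*(-131) + 7*(7 + 7**2 + 8*7) = (-6 + 1 + 10)*(-131) + 7*(7 + 49 + 56) = 5*(-131) + 7*112 = -655 + 784 = 129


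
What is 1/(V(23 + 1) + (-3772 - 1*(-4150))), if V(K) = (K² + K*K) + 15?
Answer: 1/1545 ≈ 0.00064725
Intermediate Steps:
V(K) = 15 + 2*K² (V(K) = (K² + K²) + 15 = 2*K² + 15 = 15 + 2*K²)
1/(V(23 + 1) + (-3772 - 1*(-4150))) = 1/((15 + 2*(23 + 1)²) + (-3772 - 1*(-4150))) = 1/((15 + 2*24²) + (-3772 + 4150)) = 1/((15 + 2*576) + 378) = 1/((15 + 1152) + 378) = 1/(1167 + 378) = 1/1545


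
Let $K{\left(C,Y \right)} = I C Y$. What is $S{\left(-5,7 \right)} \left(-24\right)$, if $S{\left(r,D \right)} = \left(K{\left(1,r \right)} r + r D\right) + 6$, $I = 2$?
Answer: $-504$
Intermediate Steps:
$K{\left(C,Y \right)} = 2 C Y$
$S{\left(r,D \right)} = 6 + 2 r^{2} + D r$ ($S{\left(r,D \right)} = \left(2 \cdot 1 r r + r D\right) + 6 = \left(2 r r + D r\right) + 6 = \left(2 r^{2} + D r\right) + 6 = 6 + 2 r^{2} + D r$)
$S{\left(-5,7 \right)} \left(-24\right) = \left(6 + 2 \left(-5\right)^{2} + 7 \left(-5\right)\right) \left(-24\right) = \left(6 + 2 \cdot 25 - 35\right) \left(-24\right) = \left(6 + 50 - 35\right) \left(-24\right) = 21 \left(-24\right) = -504$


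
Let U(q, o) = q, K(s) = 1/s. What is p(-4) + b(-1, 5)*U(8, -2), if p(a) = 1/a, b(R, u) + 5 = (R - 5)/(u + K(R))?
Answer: -209/4 ≈ -52.250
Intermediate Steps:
b(R, u) = -5 + (-5 + R)/(u + 1/R) (b(R, u) = -5 + (R - 5)/(u + 1/R) = -5 + (-5 + R)/(u + 1/R))
p(-4) + b(-1, 5)*U(8, -2) = 1/(-4) + ((-5 - 1*(-1)*(5 - 1*(-1) + 5*5))/(1 - 1*5))*8 = -¼ + ((-5 - 1*(-1)*(5 + 1 + 25))/(1 - 5))*8 = -¼ + ((-5 - 1*(-1)*31)/(-4))*8 = -¼ - (-5 + 31)/4*8 = -¼ - ¼*26*8 = -¼ - 13/2*8 = -¼ - 52 = -209/4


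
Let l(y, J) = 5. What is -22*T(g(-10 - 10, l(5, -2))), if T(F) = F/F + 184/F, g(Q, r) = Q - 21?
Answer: 3146/41 ≈ 76.732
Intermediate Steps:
g(Q, r) = -21 + Q
T(F) = 1 + 184/F
-22*T(g(-10 - 10, l(5, -2))) = -22*(184 + (-21 + (-10 - 10)))/(-21 + (-10 - 10)) = -22*(184 + (-21 - 20))/(-21 - 20) = -22*(184 - 41)/(-41) = -(-22)*143/41 = -22*(-143/41) = 3146/41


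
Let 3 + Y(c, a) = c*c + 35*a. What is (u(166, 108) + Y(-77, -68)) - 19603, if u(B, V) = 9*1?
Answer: -16048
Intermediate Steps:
u(B, V) = 9
Y(c, a) = -3 + c² + 35*a (Y(c, a) = -3 + (c*c + 35*a) = -3 + (c² + 35*a) = -3 + c² + 35*a)
(u(166, 108) + Y(-77, -68)) - 19603 = (9 + (-3 + (-77)² + 35*(-68))) - 19603 = (9 + (-3 + 5929 - 2380)) - 19603 = (9 + 3546) - 19603 = 3555 - 19603 = -16048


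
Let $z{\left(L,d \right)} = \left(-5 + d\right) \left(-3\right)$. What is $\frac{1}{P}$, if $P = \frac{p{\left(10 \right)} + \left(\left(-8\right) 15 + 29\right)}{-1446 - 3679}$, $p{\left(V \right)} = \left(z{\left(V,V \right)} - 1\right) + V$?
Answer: $\frac{5125}{97} \approx 52.835$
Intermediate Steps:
$z{\left(L,d \right)} = 15 - 3 d$
$p{\left(V \right)} = 14 - 2 V$ ($p{\left(V \right)} = \left(\left(15 - 3 V\right) - 1\right) + V = \left(14 - 3 V\right) + V = 14 - 2 V$)
$P = \frac{97}{5125}$ ($P = \frac{\left(14 - 20\right) + \left(\left(-8\right) 15 + 29\right)}{-1446 - 3679} = \frac{\left(14 - 20\right) + \left(-120 + 29\right)}{-5125} = \left(-6 - 91\right) \left(- \frac{1}{5125}\right) = \left(-97\right) \left(- \frac{1}{5125}\right) = \frac{97}{5125} \approx 0.018927$)
$\frac{1}{P} = \frac{1}{\frac{97}{5125}} = \frac{5125}{97}$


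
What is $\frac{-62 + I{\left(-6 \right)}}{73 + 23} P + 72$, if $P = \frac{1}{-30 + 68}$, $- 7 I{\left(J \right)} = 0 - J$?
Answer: $\frac{229769}{3192} \approx 71.983$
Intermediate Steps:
$I{\left(J \right)} = \frac{J}{7}$ ($I{\left(J \right)} = - \frac{0 - J}{7} = - \frac{\left(-1\right) J}{7} = \frac{J}{7}$)
$P = \frac{1}{38} \approx 0.026316$
$\frac{-62 + I{\left(-6 \right)}}{73 + 23} P + 72 = \frac{-62 + \frac{1}{7} \left(-6\right)}{73 + 23} \cdot \frac{1}{38} + 72 = \frac{-62 - \frac{6}{7}}{96} \cdot \frac{1}{38} + 72 = \left(- \frac{440}{7}\right) \frac{1}{96} \cdot \frac{1}{38} + 72 = \left(- \frac{55}{84}\right) \frac{1}{38} + 72 = - \frac{55}{3192} + 72 = \frac{229769}{3192}$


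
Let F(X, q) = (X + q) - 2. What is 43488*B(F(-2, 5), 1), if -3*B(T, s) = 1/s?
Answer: -14496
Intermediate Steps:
F(X, q) = -2 + X + q
B(T, s) = -1/(3*s)
43488*B(F(-2, 5), 1) = 43488*(-⅓/1) = 43488*(-⅓*1) = 43488*(-⅓) = -14496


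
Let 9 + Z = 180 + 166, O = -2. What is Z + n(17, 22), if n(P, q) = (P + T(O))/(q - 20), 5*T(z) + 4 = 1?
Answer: 1726/5 ≈ 345.20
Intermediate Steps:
T(z) = -⅗ (T(z) = -⅘ + (⅕)*1 = -⅘ + ⅕ = -⅗)
Z = 337 (Z = -9 + (180 + 166) = -9 + 346 = 337)
n(P, q) = (-⅗ + P)/(-20 + q) (n(P, q) = (P - ⅗)/(q - 20) = (-⅗ + P)/(-20 + q))
Z + n(17, 22) = 337 + (-⅗ + 17)/(-20 + 22) = 337 + (82/5)/2 = 337 + (½)*(82/5) = 337 + 41/5 = 1726/5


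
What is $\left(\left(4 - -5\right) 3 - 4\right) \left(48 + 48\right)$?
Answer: $2208$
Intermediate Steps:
$\left(\left(4 - -5\right) 3 - 4\right) \left(48 + 48\right) = \left(\left(4 + 5\right) 3 - 4\right) 96 = \left(9 \cdot 3 - 4\right) 96 = \left(27 - 4\right) 96 = 23 \cdot 96 = 2208$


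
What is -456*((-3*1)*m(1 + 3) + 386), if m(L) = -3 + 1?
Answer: -178752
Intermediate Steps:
m(L) = -2
-456*((-3*1)*m(1 + 3) + 386) = -456*(-3*1*(-2) + 386) = -456*(-3*(-2) + 386) = -456*(6 + 386) = -456*392 = -178752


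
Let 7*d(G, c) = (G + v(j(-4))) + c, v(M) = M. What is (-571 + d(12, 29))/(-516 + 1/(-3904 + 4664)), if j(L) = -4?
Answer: 3009600/2745113 ≈ 1.0963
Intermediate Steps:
d(G, c) = -4/7 + G/7 + c/7 (d(G, c) = ((G - 4) + c)/7 = ((-4 + G) + c)/7 = (-4 + G + c)/7 = -4/7 + G/7 + c/7)
(-571 + d(12, 29))/(-516 + 1/(-3904 + 4664)) = (-571 + (-4/7 + (⅐)*12 + (⅐)*29))/(-516 + 1/(-3904 + 4664)) = (-571 + (-4/7 + 12/7 + 29/7))/(-516 + 1/760) = (-571 + 37/7)/(-516 + 1/760) = -3960/(7*(-392159/760)) = -3960/7*(-760/392159) = 3009600/2745113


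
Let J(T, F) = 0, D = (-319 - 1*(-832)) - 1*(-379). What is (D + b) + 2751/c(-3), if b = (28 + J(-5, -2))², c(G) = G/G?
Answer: 4427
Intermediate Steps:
c(G) = 1
D = 892 (D = (-319 + 832) + 379 = 513 + 379 = 892)
b = 784 (b = (28 + 0)² = 28² = 784)
(D + b) + 2751/c(-3) = (892 + 784) + 2751/1 = 1676 + 2751*1 = 1676 + 2751 = 4427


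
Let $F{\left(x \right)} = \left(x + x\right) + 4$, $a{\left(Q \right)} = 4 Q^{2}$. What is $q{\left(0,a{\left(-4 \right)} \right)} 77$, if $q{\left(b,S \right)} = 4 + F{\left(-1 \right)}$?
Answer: $462$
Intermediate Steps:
$F{\left(x \right)} = 4 + 2 x$ ($F{\left(x \right)} = 2 x + 4 = 4 + 2 x$)
$q{\left(b,S \right)} = 6$ ($q{\left(b,S \right)} = 4 + \left(4 + 2 \left(-1\right)\right) = 4 + \left(4 - 2\right) = 4 + 2 = 6$)
$q{\left(0,a{\left(-4 \right)} \right)} 77 = 6 \cdot 77 = 462$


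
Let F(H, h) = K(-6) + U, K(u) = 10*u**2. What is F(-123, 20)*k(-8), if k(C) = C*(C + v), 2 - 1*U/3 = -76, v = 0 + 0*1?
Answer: 38016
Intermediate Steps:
v = 0 (v = 0 + 0 = 0)
U = 234 (U = 6 - 3*(-76) = 6 + 228 = 234)
F(H, h) = 594 (F(H, h) = 10*(-6)**2 + 234 = 10*36 + 234 = 360 + 234 = 594)
k(C) = C**2 (k(C) = C*(C + 0) = C*C = C**2)
F(-123, 20)*k(-8) = 594*(-8)**2 = 594*64 = 38016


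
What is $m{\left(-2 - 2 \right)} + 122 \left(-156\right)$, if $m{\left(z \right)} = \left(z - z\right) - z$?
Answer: $-19028$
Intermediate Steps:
$m{\left(z \right)} = - z$ ($m{\left(z \right)} = 0 - z = - z$)
$m{\left(-2 - 2 \right)} + 122 \left(-156\right) = - (-2 - 2) + 122 \left(-156\right) = - (-2 - 2) - 19032 = \left(-1\right) \left(-4\right) - 19032 = 4 - 19032 = -19028$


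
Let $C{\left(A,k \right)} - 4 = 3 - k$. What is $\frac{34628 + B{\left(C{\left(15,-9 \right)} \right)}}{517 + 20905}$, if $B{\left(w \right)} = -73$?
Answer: $\frac{34555}{21422} \approx 1.6131$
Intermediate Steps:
$C{\left(A,k \right)} = 7 - k$ ($C{\left(A,k \right)} = 4 - \left(-3 + k\right) = 7 - k$)
$\frac{34628 + B{\left(C{\left(15,-9 \right)} \right)}}{517 + 20905} = \frac{34628 - 73}{517 + 20905} = \frac{34555}{21422}$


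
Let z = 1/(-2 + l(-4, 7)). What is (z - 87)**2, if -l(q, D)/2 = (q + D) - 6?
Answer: 120409/16 ≈ 7525.6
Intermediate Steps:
l(q, D) = 12 - 2*D - 2*q (l(q, D) = -2*((q + D) - 6) = -2*((D + q) - 6) = -2*(-6 + D + q) = 12 - 2*D - 2*q)
z = 1/4 (z = 1/(-2 + (12 - 2*7 - 2*(-4))) = 1/(-2 + (12 - 14 + 8)) = 1/(-2 + 6) = 1/4 ≈ 0.25000)
(z - 87)**2 = (1/4 - 87)**2 = (-347/4)**2 = 120409/16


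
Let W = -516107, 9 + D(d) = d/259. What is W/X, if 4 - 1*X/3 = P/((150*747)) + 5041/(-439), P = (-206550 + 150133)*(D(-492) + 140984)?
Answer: -2191768292961450/904493076966229 ≈ -2.4232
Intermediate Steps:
D(d) = -9 + d/259
P = -2059899365761/259 (P = (-206550 + 150133)*((-9 + (1/259)*(-492)) + 140984) = -56417*((-9 - 492/259) + 140984) = -56417*(-2823/259 + 140984) = -56417*36512033/259 = -2059899365761/259 ≈ -7.9533e+9)
X = 904493076966229/4246732350 (X = 12 - 3*(-2059899365761/(259*(150*747)) + 5041/(-439)) = 12 - 3*(-2059899365761/259/112050 + 5041*(-1/439)) = 12 - 3*(-2059899365761/259*1/112050 - 5041/439) = 12 - 3*(-2059899365761/29020950 - 5041/439) = 12 - 3*(-904442116178029/12740197050) = 12 + 904442116178029/4246732350 = 904493076966229/4246732350 ≈ 2.1299e+5)
W/X = -516107/904493076966229/4246732350 = -516107*4246732350/904493076966229 = -2191768292961450/904493076966229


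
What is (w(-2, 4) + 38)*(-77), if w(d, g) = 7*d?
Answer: -1848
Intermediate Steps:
(w(-2, 4) + 38)*(-77) = (7*(-2) + 38)*(-77) = (-14 + 38)*(-77) = 24*(-77) = -1848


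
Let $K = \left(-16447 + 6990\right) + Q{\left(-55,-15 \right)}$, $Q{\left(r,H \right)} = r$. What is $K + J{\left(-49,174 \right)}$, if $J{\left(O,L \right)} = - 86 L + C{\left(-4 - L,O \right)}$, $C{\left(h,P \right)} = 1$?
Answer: $-24475$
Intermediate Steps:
$J{\left(O,L \right)} = 1 - 86 L$ ($J{\left(O,L \right)} = - 86 L + 1 = 1 - 86 L$)
$K = -9512$ ($K = \left(-16447 + 6990\right) - 55 = -9457 - 55 = -9512$)
$K + J{\left(-49,174 \right)} = -9512 + \left(1 - 14964\right) = -9512 - 14963 = -24475$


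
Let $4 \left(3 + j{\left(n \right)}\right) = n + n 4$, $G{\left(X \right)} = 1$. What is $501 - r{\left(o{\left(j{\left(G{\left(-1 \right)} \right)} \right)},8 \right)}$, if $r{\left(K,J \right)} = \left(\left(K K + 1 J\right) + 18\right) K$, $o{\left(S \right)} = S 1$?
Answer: $\frac{35319}{64} \approx 551.86$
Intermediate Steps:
$j{\left(n \right)} = -3 + \frac{5 n}{4}$ ($j{\left(n \right)} = -3 + \frac{n + n 4}{4} = -3 + \frac{n + 4 n}{4} = -3 + \frac{5 n}{4}$)
$o{\left(S \right)} = S$
$r{\left(K,J \right)} = K \left(18 + J + K^{2}\right)$ ($r{\left(K,J \right)} = \left(\left(K^{2} + J\right) + 18\right) K = \left(\left(J + K^{2}\right) + 18\right) K = \left(18 + J + K^{2}\right) K = K \left(18 + J + K^{2}\right)$)
$501 - r{\left(o{\left(j{\left(G{\left(-1 \right)} \right)} \right)},8 \right)} = 501 - \left(-3 + \frac{5}{4} \cdot 1\right) \left(18 + 8 + \left(-3 + \frac{5}{4} \cdot 1\right)^{2}\right) = 501 - \left(-3 + \frac{5}{4}\right) \left(18 + 8 + \left(-3 + \frac{5}{4}\right)^{2}\right) = 501 - - \frac{7 \left(18 + 8 + \left(- \frac{7}{4}\right)^{2}\right)}{4} = 501 - - \frac{7 \left(18 + 8 + \frac{49}{16}\right)}{4} = 501 - \left(- \frac{7}{4}\right) \frac{465}{16} = 501 - - \frac{3255}{64} = 501 + \frac{3255}{64} = \frac{35319}{64}$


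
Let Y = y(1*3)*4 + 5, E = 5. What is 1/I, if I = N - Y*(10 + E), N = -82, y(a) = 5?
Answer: -1/457 ≈ -0.0021882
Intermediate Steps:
Y = 25 (Y = 5*4 + 5 = 20 + 5 = 25)
I = -457 (I = -82 - 25*(10 + 5) = -82 - 25*15 = -82 - 1*375 = -82 - 375 = -457)
1/I = 1/(-457) = -1/457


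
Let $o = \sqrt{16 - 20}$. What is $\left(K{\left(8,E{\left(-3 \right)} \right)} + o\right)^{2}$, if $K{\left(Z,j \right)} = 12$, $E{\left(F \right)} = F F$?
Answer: $140 + 48 i \approx 140.0 + 48.0 i$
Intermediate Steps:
$E{\left(F \right)} = F^{2}$
$o = 2 i$ ($o = \sqrt{-4} = 2 i \approx 2.0 i$)
$\left(K{\left(8,E{\left(-3 \right)} \right)} + o\right)^{2} = \left(12 + 2 i\right)^{2}$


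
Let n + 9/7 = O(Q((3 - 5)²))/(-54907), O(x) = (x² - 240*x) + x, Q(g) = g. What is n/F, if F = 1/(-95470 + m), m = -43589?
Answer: 67802804397/384349 ≈ 1.7641e+5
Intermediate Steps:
F = -1/139059 (F = 1/(-95470 - 43589) = 1/(-139059) = -1/139059 ≈ -7.1912e-6)
O(x) = x² - 239*x
n = -487583/384349 (n = -9/7 + ((3 - 5)²*(-239 + (3 - 5)²))/(-54907) = -9/7 + ((-2)²*(-239 + (-2)²))*(-1/54907) = -9/7 + (4*(-239 + 4))*(-1/54907) = -9/7 + (4*(-235))*(-1/54907) = -9/7 - 940*(-1/54907) = -9/7 + 940/54907 = -487583/384349 ≈ -1.2686)
n/F = -487583/(384349*(-1/139059)) = -487583/384349*(-139059) = 67802804397/384349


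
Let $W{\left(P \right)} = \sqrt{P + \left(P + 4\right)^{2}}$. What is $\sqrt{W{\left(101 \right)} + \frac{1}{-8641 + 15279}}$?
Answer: $\frac{\sqrt{6638 + 44063044 \sqrt{11126}}}{6638} \approx 10.27$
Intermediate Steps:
$W{\left(P \right)} = \sqrt{P + \left(4 + P\right)^{2}}$
$\sqrt{W{\left(101 \right)} + \frac{1}{-8641 + 15279}} = \sqrt{\sqrt{101 + \left(4 + 101\right)^{2}} + \frac{1}{-8641 + 15279}} = \sqrt{\sqrt{101 + 105^{2}} + \frac{1}{6638}} = \sqrt{\sqrt{101 + 11025} + \frac{1}{6638}} = \sqrt{\sqrt{11126} + \frac{1}{6638}} = \sqrt{\frac{1}{6638} + \sqrt{11126}}$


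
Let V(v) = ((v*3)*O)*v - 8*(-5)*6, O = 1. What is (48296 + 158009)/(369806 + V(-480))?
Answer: 206305/1061246 ≈ 0.19440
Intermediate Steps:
V(v) = 240 + 3*v² (V(v) = ((v*3)*1)*v - 8*(-5)*6 = ((3*v)*1)*v + 40*6 = (3*v)*v + 240 = 3*v² + 240 = 240 + 3*v²)
(48296 + 158009)/(369806 + V(-480)) = (48296 + 158009)/(369806 + (240 + 3*(-480)²)) = 206305/(369806 + (240 + 3*230400)) = 206305/(369806 + (240 + 691200)) = 206305/(369806 + 691440) = 206305/1061246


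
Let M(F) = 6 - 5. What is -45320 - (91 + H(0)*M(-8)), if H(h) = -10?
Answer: -45401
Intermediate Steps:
M(F) = 1
-45320 - (91 + H(0)*M(-8)) = -45320 - (91 - 10*1) = -45320 - (91 - 10) = -45320 - 1*81 = -45320 - 81 = -45401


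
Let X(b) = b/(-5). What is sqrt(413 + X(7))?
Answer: 7*sqrt(210)/5 ≈ 20.288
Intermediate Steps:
X(b) = -b/5 (X(b) = b*(-1/5) = -b/5)
sqrt(413 + X(7)) = sqrt(413 - 1/5*7) = sqrt(413 - 7/5) = sqrt(2058/5) = 7*sqrt(210)/5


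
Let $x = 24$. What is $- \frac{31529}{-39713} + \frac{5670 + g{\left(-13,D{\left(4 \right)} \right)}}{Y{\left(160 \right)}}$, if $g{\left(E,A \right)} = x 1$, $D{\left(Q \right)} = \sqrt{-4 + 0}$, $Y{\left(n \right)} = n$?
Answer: $\frac{115585231}{3177040} \approx 36.381$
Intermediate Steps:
$D{\left(Q \right)} = 2 i$ ($D{\left(Q \right)} = \sqrt{-4} = 2 i$)
$g{\left(E,A \right)} = 24$ ($g{\left(E,A \right)} = 24 \cdot 1 = 24$)
$- \frac{31529}{-39713} + \frac{5670 + g{\left(-13,D{\left(4 \right)} \right)}}{Y{\left(160 \right)}} = - \frac{31529}{-39713} + \frac{5670 + 24}{160} = \left(-31529\right) \left(- \frac{1}{39713}\right) + 5694 \cdot \frac{1}{160} = \frac{31529}{39713} + \frac{2847}{80} = \frac{115585231}{3177040}$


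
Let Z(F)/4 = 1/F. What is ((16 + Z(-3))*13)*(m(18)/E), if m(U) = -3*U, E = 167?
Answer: -10296/167 ≈ -61.653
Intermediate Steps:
Z(F) = 4/F
((16 + Z(-3))*13)*(m(18)/E) = ((16 + 4/(-3))*13)*(-3*18/167) = ((16 + 4*(-⅓))*13)*(-54*1/167) = ((16 - 4/3)*13)*(-54/167) = ((44/3)*13)*(-54/167) = (572/3)*(-54/167) = -10296/167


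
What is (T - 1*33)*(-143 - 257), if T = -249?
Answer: 112800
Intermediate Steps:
(T - 1*33)*(-143 - 257) = (-249 - 1*33)*(-143 - 257) = (-249 - 33)*(-400) = -282*(-400) = 112800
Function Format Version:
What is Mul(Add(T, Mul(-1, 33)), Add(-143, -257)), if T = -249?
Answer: 112800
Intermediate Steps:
Mul(Add(T, Mul(-1, 33)), Add(-143, -257)) = Mul(Add(-249, Mul(-1, 33)), Add(-143, -257)) = Mul(Add(-249, -33), -400) = Mul(-282, -400) = 112800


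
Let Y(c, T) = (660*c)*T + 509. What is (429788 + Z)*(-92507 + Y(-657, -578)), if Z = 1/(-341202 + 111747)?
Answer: 2745282251899673902/25495 ≈ 1.0768e+14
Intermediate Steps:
Y(c, T) = 509 + 660*T*c (Y(c, T) = 660*T*c + 509 = 509 + 660*T*c)
Z = -1/229455 (Z = 1/(-229455) = -1/229455 ≈ -4.3582e-6)
(429788 + Z)*(-92507 + Y(-657, -578)) = (429788 - 1/229455)*(-92507 + (509 + 660*(-578)*(-657))) = 98617005539*(-92507 + (509 + 250632360))/229455 = 98617005539*(-92507 + 250632869)/229455 = (98617005539/229455)*250540362 = 2745282251899673902/25495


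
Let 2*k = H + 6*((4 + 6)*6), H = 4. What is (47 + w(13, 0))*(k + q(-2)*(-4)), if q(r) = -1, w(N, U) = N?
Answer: 11160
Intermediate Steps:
k = 182 (k = (4 + 6*((4 + 6)*6))/2 = (4 + 6*(10*6))/2 = (4 + 6*60)/2 = (4 + 360)/2 = (½)*364 = 182)
(47 + w(13, 0))*(k + q(-2)*(-4)) = (47 + 13)*(182 - 1*(-4)) = 60*(182 + 4) = 60*186 = 11160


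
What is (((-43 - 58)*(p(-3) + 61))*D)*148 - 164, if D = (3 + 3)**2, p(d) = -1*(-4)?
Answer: -34978484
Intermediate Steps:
p(d) = 4
D = 36 (D = 6**2 = 36)
(((-43 - 58)*(p(-3) + 61))*D)*148 - 164 = (((-43 - 58)*(4 + 61))*36)*148 - 164 = (-101*65*36)*148 - 164 = -6565*36*148 - 164 = -236340*148 - 164 = -34978320 - 164 = -34978484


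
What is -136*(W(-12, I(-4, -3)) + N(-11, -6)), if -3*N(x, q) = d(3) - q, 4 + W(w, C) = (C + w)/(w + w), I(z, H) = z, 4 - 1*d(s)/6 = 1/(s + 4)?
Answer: 37264/21 ≈ 1774.5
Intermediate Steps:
d(s) = 24 - 6/(4 + s) (d(s) = 24 - 6/(s + 4) = 24 - 6/(4 + s))
W(w, C) = -4 + (C + w)/(2*w) (W(w, C) = -4 + (C + w)/(w + w) = -4 + (C + w)/((2*w)) = -4 + (C + w)*(1/(2*w)) = -4 + (C + w)/(2*w))
N(x, q) = -54/7 + q/3 (N(x, q) = -(6*(15 + 4*3)/(4 + 3) - q)/3 = -(6*(15 + 12)/7 - q)/3 = -(6*(⅐)*27 - q)/3 = -(162/7 - q)/3 = -54/7 + q/3)
-136*(W(-12, I(-4, -3)) + N(-11, -6)) = -136*((½)*(-4 - 7*(-12))/(-12) + (-54/7 + (⅓)*(-6))) = -136*((½)*(-1/12)*(-4 + 84) + (-54/7 - 2)) = -136*((½)*(-1/12)*80 - 68/7) = -136*(-10/3 - 68/7) = -136*(-274/21) = 37264/21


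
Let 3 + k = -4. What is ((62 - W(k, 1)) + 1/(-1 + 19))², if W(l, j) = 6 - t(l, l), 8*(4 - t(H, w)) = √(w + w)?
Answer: 9347921/2592 - 1081*I*√14/72 ≈ 3606.4 - 56.177*I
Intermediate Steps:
t(H, w) = 4 - √2*√w/8 (t(H, w) = 4 - √(w + w)/8 = 4 - √2*√w/8)
k = -7 (k = -3 - 4 = -7)
W(l, j) = 2 + √2*√l/8 (W(l, j) = 6 - (4 - √2*√l/8) = 6 + (-4 + √2*√l/8) = 2 + √2*√l/8)
((62 - W(k, 1)) + 1/(-1 + 19))² = ((62 - (2 + √2*√(-7)/8)) + 1/(-1 + 19))² = ((62 - (2 + √2*(I*√7)/8)) + 1/18)² = ((62 - (2 + I*√14/8)) + 1/18)² = ((62 + (-2 - I*√14/8)) + 1/18)² = ((60 - I*√14/8) + 1/18)² = (1081/18 - I*√14/8)²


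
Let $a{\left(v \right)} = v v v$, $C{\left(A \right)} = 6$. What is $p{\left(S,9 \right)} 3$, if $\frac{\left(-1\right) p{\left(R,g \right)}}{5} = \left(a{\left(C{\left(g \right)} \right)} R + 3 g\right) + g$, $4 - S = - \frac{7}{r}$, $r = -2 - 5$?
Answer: $-10260$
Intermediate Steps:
$r = -7$ ($r = -2 - 5 = -7$)
$a{\left(v \right)} = v^{3}$ ($a{\left(v \right)} = v^{2} v = v^{3}$)
$S = 3$ ($S = 4 - - \frac{7}{-7} = 4 - \left(-7\right) \left(- \frac{1}{7}\right) = 4 - 1 = 3$)
$p{\left(R,g \right)} = - 1080 R - 20 g$ ($p{\left(R,g \right)} = - 5 \left(\left(6^{3} R + 3 g\right) + g\right) = - 5 \left(\left(216 R + 3 g\right) + g\right) = - 5 \left(\left(3 g + 216 R\right) + g\right) = - 5 \left(4 g + 216 R\right) = - 1080 R - 20 g$)
$p{\left(S,9 \right)} 3 = \left(\left(-1080\right) 3 - 180\right) 3 = \left(-3240 - 180\right) 3 = \left(-3420\right) 3 = -10260$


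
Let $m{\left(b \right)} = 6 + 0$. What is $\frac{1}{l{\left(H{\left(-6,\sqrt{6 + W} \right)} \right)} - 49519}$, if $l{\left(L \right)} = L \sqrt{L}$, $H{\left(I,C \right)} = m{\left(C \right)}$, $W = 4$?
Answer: $- \frac{49519}{2452131145} - \frac{6 \sqrt{6}}{2452131145} \approx -2.02 \cdot 10^{-5}$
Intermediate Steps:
$m{\left(b \right)} = 6$
$H{\left(I,C \right)} = 6$
$l{\left(L \right)} = L^{\frac{3}{2}}$
$\frac{1}{l{\left(H{\left(-6,\sqrt{6 + W} \right)} \right)} - 49519} = \frac{1}{6^{\frac{3}{2}} - 49519} = \frac{1}{6 \sqrt{6} - 49519} = \frac{1}{-49519 + 6 \sqrt{6}}$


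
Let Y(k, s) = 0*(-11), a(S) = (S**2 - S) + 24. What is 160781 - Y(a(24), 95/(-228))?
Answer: 160781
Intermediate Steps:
a(S) = 24 + S**2 - S
Y(k, s) = 0
160781 - Y(a(24), 95/(-228)) = 160781 - 1*0 = 160781 + 0 = 160781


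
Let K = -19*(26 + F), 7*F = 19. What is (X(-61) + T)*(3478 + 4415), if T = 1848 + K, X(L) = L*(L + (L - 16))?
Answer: 537063399/7 ≈ 7.6723e+7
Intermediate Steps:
F = 19/7 (F = (⅐)*19 = 19/7 ≈ 2.7143)
K = -3819/7 (K = -19*(26 + 19/7) = -19*201/7 = -3819/7 ≈ -545.57)
X(L) = L*(-16 + 2*L) (X(L) = L*(L + (-16 + L)) = L*(-16 + 2*L))
T = 9117/7 (T = 1848 - 3819/7 = 9117/7 ≈ 1302.4)
(X(-61) + T)*(3478 + 4415) = (2*(-61)*(-8 - 61) + 9117/7)*(3478 + 4415) = (2*(-61)*(-69) + 9117/7)*7893 = (8418 + 9117/7)*7893 = (68043/7)*7893 = 537063399/7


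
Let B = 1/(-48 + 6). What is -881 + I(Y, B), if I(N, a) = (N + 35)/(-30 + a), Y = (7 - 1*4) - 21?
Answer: -1111655/1261 ≈ -881.57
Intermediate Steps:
B = -1/42 (B = 1/(-42) = -1/42 ≈ -0.023810)
Y = -18 (Y = (7 - 4) - 21 = 3 - 21 = -18)
I(N, a) = (35 + N)/(-30 + a)
-881 + I(Y, B) = -881 + (35 - 18)/(-30 - 1/42) = -881 + 17/(-1261/42) = -881 - 42/1261*17 = -881 - 714/1261 = -1111655/1261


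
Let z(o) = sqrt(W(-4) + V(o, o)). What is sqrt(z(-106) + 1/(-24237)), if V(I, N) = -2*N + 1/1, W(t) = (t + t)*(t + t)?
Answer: sqrt(-2693 + 65270241*sqrt(277))/8079 ≈ 4.0796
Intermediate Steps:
W(t) = 4*t**2 (W(t) = (2*t)*(2*t) = 4*t**2)
V(I, N) = 1 - 2*N (V(I, N) = -2*N + 1 = 1 - 2*N)
z(o) = sqrt(65 - 2*o) (z(o) = sqrt(4*(-4)**2 + (1 - 2*o)) = sqrt(4*16 + (1 - 2*o)) = sqrt(64 + (1 - 2*o)) = sqrt(65 - 2*o))
sqrt(z(-106) + 1/(-24237)) = sqrt(sqrt(65 - 2*(-106)) + 1/(-24237)) = sqrt(sqrt(65 + 212) - 1/24237) = sqrt(sqrt(277) - 1/24237) = sqrt(-1/24237 + sqrt(277))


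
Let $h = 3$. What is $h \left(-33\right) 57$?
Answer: $-5643$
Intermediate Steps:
$h \left(-33\right) 57 = 3 \left(-33\right) 57 = \left(-99\right) 57 = -5643$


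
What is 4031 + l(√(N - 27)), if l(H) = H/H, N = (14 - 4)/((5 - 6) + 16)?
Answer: 4032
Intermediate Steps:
N = ⅔ (N = 10/(-1 + 16) = 10/15 = 10*(1/15) = ⅔ ≈ 0.66667)
l(H) = 1
4031 + l(√(N - 27)) = 4031 + 1 = 4032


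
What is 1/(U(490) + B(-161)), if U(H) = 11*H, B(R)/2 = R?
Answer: 1/5068 ≈ 0.00019732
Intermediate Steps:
B(R) = 2*R
1/(U(490) + B(-161)) = 1/(11*490 + 2*(-161)) = 1/(5390 - 322) = 1/5068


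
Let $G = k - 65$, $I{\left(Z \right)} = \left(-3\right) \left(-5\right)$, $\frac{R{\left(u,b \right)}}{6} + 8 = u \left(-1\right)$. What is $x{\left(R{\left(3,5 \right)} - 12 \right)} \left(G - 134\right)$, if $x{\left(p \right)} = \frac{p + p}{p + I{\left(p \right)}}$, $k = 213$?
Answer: $\frac{104}{3} \approx 34.667$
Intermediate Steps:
$R{\left(u,b \right)} = -48 - 6 u$ ($R{\left(u,b \right)} = -48 + 6 u \left(-1\right) = -48 + 6 \left(- u\right) = -48 - 6 u$)
$I{\left(Z \right)} = 15$
$x{\left(p \right)} = \frac{2 p}{15 + p}$ ($x{\left(p \right)} = \frac{p + p}{p + 15} = \frac{2 p}{15 + p}$)
$G = 148$ ($G = 213 - 65 = 148$)
$x{\left(R{\left(3,5 \right)} - 12 \right)} \left(G - 134\right) = \frac{2 \left(\left(-48 - 18\right) - 12\right)}{15 - 78} \left(148 - 134\right) = \frac{2 \left(\left(-48 - 18\right) - 12\right)}{15 - 78} \cdot 14 = \frac{2 \left(-66 - 12\right)}{15 - 78} \cdot 14 = 2 \left(-78\right) \frac{1}{15 - 78} \cdot 14 = 2 \left(-78\right) \frac{1}{-63} \cdot 14 = 2 \left(-78\right) \left(- \frac{1}{63}\right) 14 = \frac{52}{21} \cdot 14 = \frac{104}{3}$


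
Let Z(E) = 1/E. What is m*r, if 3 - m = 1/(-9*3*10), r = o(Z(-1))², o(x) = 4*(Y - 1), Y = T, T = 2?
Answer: 6488/135 ≈ 48.059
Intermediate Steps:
Y = 2
o(x) = 4 (o(x) = 4*(2 - 1) = 4*1 = 4)
r = 16 (r = 4² = 16)
m = 811/270 (m = 3 - 1/(-9*3*10) = 3 - 1/((-27*10)) = 3 - 1/(-270) = 3 - 1*(-1/270) = 3 + 1/270 = 811/270 ≈ 3.0037)
m*r = (811/270)*16 = 6488/135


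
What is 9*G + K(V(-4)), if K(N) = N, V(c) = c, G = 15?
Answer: 131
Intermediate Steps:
9*G + K(V(-4)) = 9*15 - 4 = 135 - 4 = 131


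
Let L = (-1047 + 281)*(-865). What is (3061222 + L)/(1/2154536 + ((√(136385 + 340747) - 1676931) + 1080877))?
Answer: -3434469068170909281730592/549739427425075725986059 - 34572059593663496704*√119283/1649218282275227177958177 ≈ -6.2547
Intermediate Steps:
L = 662590 (L = -766*(-865) = 662590)
(3061222 + L)/(1/2154536 + ((√(136385 + 340747) - 1676931) + 1080877)) = (3061222 + 662590)/(1/2154536 + ((√(136385 + 340747) - 1676931) + 1080877)) = 3723812/(1/2154536 + ((√477132 - 1676931) + 1080877)) = 3723812/(1/2154536 + ((2*√119283 - 1676931) + 1080877)) = 3723812/(1/2154536 + ((-1676931 + 2*√119283) + 1080877)) = 3723812/(1/2154536 + (-596054 + 2*√119283)) = 3723812/(-1284219800943/2154536 + 2*√119283)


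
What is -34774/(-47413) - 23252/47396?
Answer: 8025021/33046861 ≈ 0.24284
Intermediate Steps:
-34774/(-47413) - 23252/47396 = -34774*(-1/47413) - 23252*1/47396 = 34774/47413 - 5813/11849 = 8025021/33046861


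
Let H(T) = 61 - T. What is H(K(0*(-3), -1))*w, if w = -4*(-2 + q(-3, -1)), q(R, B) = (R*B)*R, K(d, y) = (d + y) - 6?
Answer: 2992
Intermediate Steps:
K(d, y) = -6 + d + y
q(R, B) = B*R² (q(R, B) = (B*R)*R = B*R²)
w = 44 (w = -4*(-2 - 1*(-3)²) = -4*(-2 - 1*9) = -4*(-2 - 9) = -4*(-11) = 44)
H(K(0*(-3), -1))*w = (61 - (-6 + 0*(-3) - 1))*44 = (61 - (-6 + 0 - 1))*44 = (61 - 1*(-7))*44 = (61 + 7)*44 = 68*44 = 2992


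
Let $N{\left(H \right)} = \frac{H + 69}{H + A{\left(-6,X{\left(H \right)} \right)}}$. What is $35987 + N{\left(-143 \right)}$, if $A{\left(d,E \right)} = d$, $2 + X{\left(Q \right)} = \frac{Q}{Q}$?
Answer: $\frac{5362137}{149} \approx 35988.0$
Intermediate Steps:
$X{\left(Q \right)} = -1$ ($X{\left(Q \right)} = -2 + \frac{Q}{Q} = -2 + 1 = -1$)
$N{\left(H \right)} = \frac{69 + H}{-6 + H}$ ($N{\left(H \right)} = \frac{H + 69}{H - 6} = \frac{69 + H}{-6 + H}$)
$35987 + N{\left(-143 \right)} = 35987 + \frac{69 - 143}{-6 - 143} = 35987 + \frac{1}{-149} \left(-74\right) = 35987 - - \frac{74}{149} = 35987 + \frac{74}{149} = \frac{5362137}{149}$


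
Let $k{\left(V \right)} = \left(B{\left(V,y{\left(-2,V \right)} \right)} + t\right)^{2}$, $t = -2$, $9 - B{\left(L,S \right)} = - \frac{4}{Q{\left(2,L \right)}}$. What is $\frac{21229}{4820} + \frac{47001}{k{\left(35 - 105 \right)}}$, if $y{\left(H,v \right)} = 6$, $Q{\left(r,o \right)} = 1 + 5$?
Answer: $\frac{2050133521}{2549780} \approx 804.04$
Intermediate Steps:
$Q{\left(r,o \right)} = 6$
$B{\left(L,S \right)} = \frac{29}{3}$ ($B{\left(L,S \right)} = 9 - - \frac{4}{6} = 9 - \left(-4\right) \frac{1}{6} = 9 - - \frac{2}{3} = 9 + \frac{2}{3} = \frac{29}{3}$)
$k{\left(V \right)} = \frac{529}{9}$ ($k{\left(V \right)} = \left(\frac{29}{3} - 2\right)^{2} = \left(\frac{23}{3}\right)^{2} = \frac{529}{9}$)
$\frac{21229}{4820} + \frac{47001}{k{\left(35 - 105 \right)}} = \frac{21229}{4820} + \frac{47001}{\frac{529}{9}} = 21229 \cdot \frac{1}{4820} + 47001 \cdot \frac{9}{529} = \frac{21229}{4820} + \frac{423009}{529} = \frac{2050133521}{2549780}$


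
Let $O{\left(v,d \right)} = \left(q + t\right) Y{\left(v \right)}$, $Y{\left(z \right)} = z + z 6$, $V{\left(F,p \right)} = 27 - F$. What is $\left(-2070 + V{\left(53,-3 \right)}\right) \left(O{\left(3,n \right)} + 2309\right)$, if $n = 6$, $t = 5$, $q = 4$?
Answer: $-5235808$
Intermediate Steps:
$Y{\left(z \right)} = 7 z$ ($Y{\left(z \right)} = z + 6 z = 7 z$)
$O{\left(v,d \right)} = 63 v$ ($O{\left(v,d \right)} = \left(4 + 5\right) 7 v = 9 \cdot 7 v = 63 v$)
$\left(-2070 + V{\left(53,-3 \right)}\right) \left(O{\left(3,n \right)} + 2309\right) = \left(-2070 + \left(27 - 53\right)\right) \left(63 \cdot 3 + 2309\right) = \left(-2070 + \left(27 - 53\right)\right) \left(189 + 2309\right) = \left(-2070 - 26\right) 2498 = \left(-2096\right) 2498 = -5235808$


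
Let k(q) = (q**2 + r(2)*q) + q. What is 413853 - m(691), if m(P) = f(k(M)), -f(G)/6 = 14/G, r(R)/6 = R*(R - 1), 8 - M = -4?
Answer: 10346332/25 ≈ 4.1385e+5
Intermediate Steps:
M = 12 (M = 8 - 1*(-4) = 8 + 4 = 12)
r(R) = 6*R*(-1 + R) (r(R) = 6*(R*(R - 1)) = 6*(R*(-1 + R)) = 6*R*(-1 + R))
k(q) = q**2 + 13*q (k(q) = (q**2 + (6*2*(-1 + 2))*q) + q = (q**2 + (6*2*1)*q) + q = (q**2 + 12*q) + q = q**2 + 13*q)
f(G) = -84/G
m(P) = -7/25 (m(P) = -84*1/(12*(13 + 12)) = -84/(12*25) = -84/300 = -84*1/300 = -7/25)
413853 - m(691) = 413853 - 1*(-7/25) = 413853 + 7/25 = 10346332/25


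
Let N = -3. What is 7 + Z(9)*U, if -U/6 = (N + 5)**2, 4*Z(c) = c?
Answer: -47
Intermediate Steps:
Z(c) = c/4
U = -24 (U = -6*(-3 + 5)**2 = -6*2**2 = -6*4 = -24)
7 + Z(9)*U = 7 + ((1/4)*9)*(-24) = 7 + (9/4)*(-24) = 7 - 54 = -47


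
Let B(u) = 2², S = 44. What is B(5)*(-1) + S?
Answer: 40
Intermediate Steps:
B(u) = 4
B(5)*(-1) + S = 4*(-1) + 44 = -4 + 44 = 40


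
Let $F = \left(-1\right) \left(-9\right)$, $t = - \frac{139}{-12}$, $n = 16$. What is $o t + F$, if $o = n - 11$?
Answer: $\frac{803}{12} \approx 66.917$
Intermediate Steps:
$t = \frac{139}{12}$ ($t = \left(-139\right) \left(- \frac{1}{12}\right) = \frac{139}{12} \approx 11.583$)
$o = 5$ ($o = 16 - 11 = 5$)
$F = 9$
$o t + F = 5 \cdot \frac{139}{12} + 9 = \frac{695}{12} + 9 = \frac{803}{12}$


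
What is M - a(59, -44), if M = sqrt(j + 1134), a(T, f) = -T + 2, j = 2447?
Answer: 57 + sqrt(3581) ≈ 116.84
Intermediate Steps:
a(T, f) = 2 - T
M = sqrt(3581) (M = sqrt(2447 + 1134) = sqrt(3581) ≈ 59.841)
M - a(59, -44) = sqrt(3581) - (2 - 1*59) = sqrt(3581) - (2 - 59) = sqrt(3581) - 1*(-57) = sqrt(3581) + 57 = 57 + sqrt(3581)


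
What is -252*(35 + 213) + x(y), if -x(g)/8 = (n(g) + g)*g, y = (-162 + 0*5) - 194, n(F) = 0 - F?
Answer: -62496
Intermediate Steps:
n(F) = -F
y = -356 (y = (-162 + 0) - 194 = -162 - 194 = -356)
x(g) = 0 (x(g) = -8*(-g + g)*g = -0*g = -8*0 = 0)
-252*(35 + 213) + x(y) = -252*(35 + 213) + 0 = -252*248 + 0 = -62496 + 0 = -62496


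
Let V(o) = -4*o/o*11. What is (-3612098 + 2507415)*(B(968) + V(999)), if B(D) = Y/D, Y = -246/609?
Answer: 4775687113107/98252 ≈ 4.8607e+7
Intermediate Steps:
Y = -82/203 (Y = -246*1/609 = -82/203 ≈ -0.40394)
B(D) = -82/(203*D)
V(o) = -44 (V(o) = -4*1*11 = -4*11 = -44)
(-3612098 + 2507415)*(B(968) + V(999)) = (-3612098 + 2507415)*(-82/203/968 - 44) = -1104683*(-82/203*1/968 - 44) = -1104683*(-41/98252 - 44) = -1104683*(-4323129/98252) = 4775687113107/98252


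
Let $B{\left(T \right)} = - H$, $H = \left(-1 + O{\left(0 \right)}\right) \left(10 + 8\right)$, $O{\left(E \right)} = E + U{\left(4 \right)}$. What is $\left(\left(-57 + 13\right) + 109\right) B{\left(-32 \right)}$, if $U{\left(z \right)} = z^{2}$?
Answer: $-17550$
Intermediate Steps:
$O{\left(E \right)} = 16 + E$ ($O{\left(E \right)} = E + 4^{2} = E + 16 = 16 + E$)
$H = 270$ ($H = \left(-1 + \left(16 + 0\right)\right) \left(10 + 8\right) = \left(-1 + 16\right) 18 = 15 \cdot 18 = 270$)
$B{\left(T \right)} = -270$ ($B{\left(T \right)} = \left(-1\right) 270 = -270$)
$\left(\left(-57 + 13\right) + 109\right) B{\left(-32 \right)} = \left(\left(-57 + 13\right) + 109\right) \left(-270\right) = \left(-44 + 109\right) \left(-270\right) = 65 \left(-270\right) = -17550$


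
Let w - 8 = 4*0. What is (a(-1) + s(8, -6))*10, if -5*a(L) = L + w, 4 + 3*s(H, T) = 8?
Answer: -2/3 ≈ -0.66667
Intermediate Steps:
s(H, T) = 4/3 (s(H, T) = -4/3 + (1/3)*8 = -4/3 + 8/3 = 4/3)
w = 8 (w = 8 + 4*0 = 8 + 0 = 8)
a(L) = -8/5 - L/5 (a(L) = -(L + 8)/5 = -(8 + L)/5 = -8/5 - L/5)
(a(-1) + s(8, -6))*10 = ((-8/5 - 1/5*(-1)) + 4/3)*10 = ((-8/5 + 1/5) + 4/3)*10 = (-7/5 + 4/3)*10 = -1/15*10 = -2/3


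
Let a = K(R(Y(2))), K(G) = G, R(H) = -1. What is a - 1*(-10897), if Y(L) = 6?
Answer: 10896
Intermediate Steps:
a = -1
a - 1*(-10897) = -1 - 1*(-10897) = -1 + 10897 = 10896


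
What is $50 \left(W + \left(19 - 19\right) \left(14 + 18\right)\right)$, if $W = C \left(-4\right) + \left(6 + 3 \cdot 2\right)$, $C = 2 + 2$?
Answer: $-200$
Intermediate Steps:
$C = 4$
$W = -4$ ($W = 4 \left(-4\right) + \left(6 + 3 \cdot 2\right) = -16 + \left(6 + 6\right) = -16 + 12 = -4$)
$50 \left(W + \left(19 - 19\right) \left(14 + 18\right)\right) = 50 \left(-4 + \left(19 - 19\right) \left(14 + 18\right)\right) = 50 \left(-4 + 0 \cdot 32\right) = 50 \left(-4 + 0\right) = 50 \left(-4\right) = -200$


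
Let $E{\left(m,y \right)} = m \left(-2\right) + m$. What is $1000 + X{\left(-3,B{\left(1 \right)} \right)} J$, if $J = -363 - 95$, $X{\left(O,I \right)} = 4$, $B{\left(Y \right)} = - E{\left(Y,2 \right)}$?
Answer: $-832$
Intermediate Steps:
$E{\left(m,y \right)} = - m$ ($E{\left(m,y \right)} = - 2 m + m = - m$)
$B{\left(Y \right)} = Y$ ($B{\left(Y \right)} = - \left(-1\right) Y = Y$)
$J = -458$ ($J = -363 - 95 = -458$)
$1000 + X{\left(-3,B{\left(1 \right)} \right)} J = 1000 + 4 \left(-458\right) = 1000 - 1832 = -832$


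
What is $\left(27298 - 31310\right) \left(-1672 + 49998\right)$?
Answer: $-193883912$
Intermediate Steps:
$\left(27298 - 31310\right) \left(-1672 + 49998\right) = \left(-4012\right) 48326 = -193883912$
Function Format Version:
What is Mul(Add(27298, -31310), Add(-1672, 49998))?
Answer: -193883912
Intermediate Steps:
Mul(Add(27298, -31310), Add(-1672, 49998)) = Mul(-4012, 48326) = -193883912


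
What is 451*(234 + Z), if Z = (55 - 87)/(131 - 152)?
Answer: 2230646/21 ≈ 1.0622e+5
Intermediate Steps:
Z = 32/21 (Z = -32/(-21) = -32*(-1/21) = 32/21 ≈ 1.5238)
451*(234 + Z) = 451*(234 + 32/21) = 451*(4946/21) = 2230646/21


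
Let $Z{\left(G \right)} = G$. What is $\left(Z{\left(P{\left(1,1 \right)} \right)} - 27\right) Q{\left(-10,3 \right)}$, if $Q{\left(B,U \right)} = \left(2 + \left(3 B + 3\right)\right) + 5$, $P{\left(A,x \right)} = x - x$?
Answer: $540$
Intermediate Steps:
$P{\left(A,x \right)} = 0$
$Q{\left(B,U \right)} = 10 + 3 B$ ($Q{\left(B,U \right)} = \left(2 + \left(3 + 3 B\right)\right) + 5 = \left(5 + 3 B\right) + 5 = 10 + 3 B$)
$\left(Z{\left(P{\left(1,1 \right)} \right)} - 27\right) Q{\left(-10,3 \right)} = \left(0 - 27\right) \left(10 + 3 \left(-10\right)\right) = - 27 \left(10 - 30\right) = \left(-27\right) \left(-20\right) = 540$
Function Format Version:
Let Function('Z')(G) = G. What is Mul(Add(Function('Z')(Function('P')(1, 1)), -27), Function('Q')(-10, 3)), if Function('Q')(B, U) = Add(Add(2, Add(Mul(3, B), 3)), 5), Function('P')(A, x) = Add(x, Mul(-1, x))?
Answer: 540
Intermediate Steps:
Function('P')(A, x) = 0
Function('Q')(B, U) = Add(10, Mul(3, B)) (Function('Q')(B, U) = Add(Add(2, Add(3, Mul(3, B))), 5) = Add(Add(5, Mul(3, B)), 5) = Add(10, Mul(3, B)))
Mul(Add(Function('Z')(Function('P')(1, 1)), -27), Function('Q')(-10, 3)) = Mul(Add(0, -27), Add(10, Mul(3, -10))) = Mul(-27, Add(10, -30)) = Mul(-27, -20) = 540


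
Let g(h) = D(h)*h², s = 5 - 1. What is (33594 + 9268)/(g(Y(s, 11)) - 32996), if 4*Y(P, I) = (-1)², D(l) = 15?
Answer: -685792/527921 ≈ -1.2990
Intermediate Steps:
s = 4
Y(P, I) = ¼ (Y(P, I) = (¼)*(-1)² = (¼)*1 = ¼)
g(h) = 15*h²
(33594 + 9268)/(g(Y(s, 11)) - 32996) = (33594 + 9268)/(15*(¼)² - 32996) = 42862/(15*(1/16) - 32996) = 42862/(15/16 - 32996) = 42862/(-527921/16) = 42862*(-16/527921) = -685792/527921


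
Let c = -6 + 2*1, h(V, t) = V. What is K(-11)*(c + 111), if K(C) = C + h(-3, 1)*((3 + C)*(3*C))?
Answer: -85921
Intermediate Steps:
c = -4 (c = -6 + 2 = -4)
K(C) = C - 9*C*(3 + C) (K(C) = C - 3*(3 + C)*3*C = C - 9*C*(3 + C))
K(-11)*(c + 111) = (-11*(-26 - 9*(-11)))*(-4 + 111) = -11*(-26 + 99)*107 = -11*73*107 = -803*107 = -85921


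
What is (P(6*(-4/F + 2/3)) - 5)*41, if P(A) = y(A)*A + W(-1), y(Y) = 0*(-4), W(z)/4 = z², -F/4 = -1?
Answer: -41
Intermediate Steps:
F = 4 (F = -4*(-1) = 4)
W(z) = 4*z²
y(Y) = 0
P(A) = 4 (P(A) = 0*A + 4*(-1)² = 0 + 4*1 = 0 + 4 = 4)
(P(6*(-4/F + 2/3)) - 5)*41 = (4 - 5)*41 = -1*41 = -41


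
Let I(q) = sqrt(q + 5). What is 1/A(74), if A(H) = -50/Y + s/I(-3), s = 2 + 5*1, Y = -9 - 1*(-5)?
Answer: 50/527 - 14*sqrt(2)/527 ≈ 0.057307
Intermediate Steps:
I(q) = sqrt(5 + q)
Y = -4 (Y = -9 + 5 = -4)
s = 7 (s = 2 + 5 = 7)
A(H) = 25/2 + 7*sqrt(2)/2 (A(H) = -50/(-4) + 7/(sqrt(5 - 3)) = -50*(-1/4) + 7/(sqrt(2)) = 25/2 + 7*(sqrt(2)/2) = 25/2 + 7*sqrt(2)/2)
1/A(74) = 1/(25/2 + 7*sqrt(2)/2)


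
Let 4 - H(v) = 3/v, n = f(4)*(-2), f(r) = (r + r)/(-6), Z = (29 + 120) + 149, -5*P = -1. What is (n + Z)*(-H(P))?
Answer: 9922/3 ≈ 3307.3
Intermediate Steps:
P = ⅕ (P = -⅕*(-1) = ⅕ ≈ 0.20000)
Z = 298 (Z = 149 + 149 = 298)
f(r) = -r/3 (f(r) = (2*r)*(-⅙) = -r/3)
n = 8/3 (n = -⅓*4*(-2) = -4/3*(-2) = 8/3 ≈ 2.6667)
H(v) = 4 - 3/v
(n + Z)*(-H(P)) = (8/3 + 298)*(-(4 - 3/⅕)) = 902*(-(4 - 3*5))/3 = 902*(-(4 - 15))/3 = 902*(-1*(-11))/3 = (902/3)*11 = 9922/3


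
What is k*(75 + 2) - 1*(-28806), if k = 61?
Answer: 33503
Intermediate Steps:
k*(75 + 2) - 1*(-28806) = 61*(75 + 2) - 1*(-28806) = 61*77 + 28806 = 4697 + 28806 = 33503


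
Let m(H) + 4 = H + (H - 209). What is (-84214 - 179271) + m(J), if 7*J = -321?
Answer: -1846528/7 ≈ -2.6379e+5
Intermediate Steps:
J = -321/7 (J = (1/7)*(-321) = -321/7 ≈ -45.857)
m(H) = -213 + 2*H (m(H) = -4 + (H + (H - 209)) = -4 + (H + (-209 + H)) = -4 + (-209 + 2*H) = -213 + 2*H)
(-84214 - 179271) + m(J) = (-84214 - 179271) + (-213 + 2*(-321/7)) = -263485 + (-213 - 642/7) = -263485 - 2133/7 = -1846528/7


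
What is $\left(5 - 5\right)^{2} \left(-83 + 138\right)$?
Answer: $0$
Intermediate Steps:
$\left(5 - 5\right)^{2} \left(-83 + 138\right) = 0^{2} \cdot 55 = 0 \cdot 55 = 0$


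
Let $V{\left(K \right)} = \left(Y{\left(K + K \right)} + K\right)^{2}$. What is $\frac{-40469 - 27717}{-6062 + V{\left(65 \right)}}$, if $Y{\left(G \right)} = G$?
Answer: $- \frac{68186}{31963} \approx -2.1333$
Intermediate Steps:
$V{\left(K \right)} = 9 K^{2}$ ($V{\left(K \right)} = \left(\left(K + K\right) + K\right)^{2} = \left(2 K + K\right)^{2} = \left(3 K\right)^{2} = 9 K^{2}$)
$\frac{-40469 - 27717}{-6062 + V{\left(65 \right)}} = \frac{-40469 - 27717}{-6062 + 9 \cdot 65^{2}} = - \frac{68186}{-6062 + 9 \cdot 4225} = - \frac{68186}{-6062 + 38025} = - \frac{68186}{31963}$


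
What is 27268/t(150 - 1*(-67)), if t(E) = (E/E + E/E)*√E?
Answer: 13634*√217/217 ≈ 925.54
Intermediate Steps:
t(E) = 2*√E (t(E) = (1 + 1)*√E = 2*√E)
27268/t(150 - 1*(-67)) = 27268/((2*√(150 - 1*(-67)))) = 27268/((2*√(150 + 67))) = 27268/((2*√217)) = 27268*(√217/434) = 13634*√217/217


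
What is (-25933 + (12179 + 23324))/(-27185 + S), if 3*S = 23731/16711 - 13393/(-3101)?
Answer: -495925161270/1408649613617 ≈ -0.35206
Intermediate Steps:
S = 99133418/51820811 (S = (23731/16711 - 13393/(-3101))/3 = (23731*(1/16711) - 13393*(-1/3101))/3 = (23731/16711 + 13393/3101)/3 = (1/3)*(297400254/51820811) = 99133418/51820811 ≈ 1.9130)
(-25933 + (12179 + 23324))/(-27185 + S) = (-25933 + (12179 + 23324))/(-27185 + 99133418/51820811) = (-25933 + 35503)/(-1408649613617/51820811) = 9570*(-51820811/1408649613617) = -495925161270/1408649613617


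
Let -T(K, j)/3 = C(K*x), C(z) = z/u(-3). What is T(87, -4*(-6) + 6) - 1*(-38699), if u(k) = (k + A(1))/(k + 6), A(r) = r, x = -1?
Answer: 76615/2 ≈ 38308.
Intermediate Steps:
u(k) = (1 + k)/(6 + k) (u(k) = (k + 1)/(k + 6) = (1 + k)/(6 + k))
C(z) = -3*z/2 (C(z) = z/(((1 - 3)/(6 - 3))) = z/((-2/3)) = z/(((⅓)*(-2))) = z/(-⅔) = z*(-3/2) = -3*z/2)
T(K, j) = -9*K/2 (T(K, j) = -(-9)*K*(-1)/2 = -(-9)*(-K)/2 = -9*K/2)
T(87, -4*(-6) + 6) - 1*(-38699) = -9/2*87 - 1*(-38699) = -783/2 + 38699 = 76615/2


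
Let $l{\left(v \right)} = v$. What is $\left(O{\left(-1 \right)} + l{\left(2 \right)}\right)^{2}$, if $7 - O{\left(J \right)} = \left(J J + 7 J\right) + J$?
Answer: $256$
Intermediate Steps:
$O{\left(J \right)} = 7 - J^{2} - 8 J$ ($O{\left(J \right)} = 7 - \left(\left(J J + 7 J\right) + J\right) = 7 - \left(\left(J^{2} + 7 J\right) + J\right) = 7 - \left(J^{2} + 8 J\right) = 7 - J^{2} - 8 J$)
$\left(O{\left(-1 \right)} + l{\left(2 \right)}\right)^{2} = \left(\left(7 - \left(-1\right)^{2} - -8\right) + 2\right)^{2} = \left(\left(7 - 1 + 8\right) + 2\right)^{2} = \left(14 + 2\right)^{2} = 16^{2} = 256$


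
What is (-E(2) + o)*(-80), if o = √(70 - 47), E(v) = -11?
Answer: -880 - 80*√23 ≈ -1263.7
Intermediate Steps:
o = √23 ≈ 4.7958
(-E(2) + o)*(-80) = (-1*(-11) + √23)*(-80) = (11 + √23)*(-80) = -880 - 80*√23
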